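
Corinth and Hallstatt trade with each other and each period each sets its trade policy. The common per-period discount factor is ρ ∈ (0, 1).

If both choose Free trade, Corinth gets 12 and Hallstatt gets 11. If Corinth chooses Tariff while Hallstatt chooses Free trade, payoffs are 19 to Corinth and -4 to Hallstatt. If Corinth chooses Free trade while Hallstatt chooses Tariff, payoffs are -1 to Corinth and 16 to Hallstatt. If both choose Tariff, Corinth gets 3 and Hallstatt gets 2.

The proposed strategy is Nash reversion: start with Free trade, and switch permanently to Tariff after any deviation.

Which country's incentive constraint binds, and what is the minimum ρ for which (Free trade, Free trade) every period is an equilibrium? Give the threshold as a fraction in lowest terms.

Corinth: cooperation gives 12 each period; deviation gives 19 once then 3 forever.
  12/(1−ρ) ≥ 19 + 3ρ/(1−ρ) ⇒ ρ ≥ 7/16.
Hallstatt: cooperation gives 11 each period; deviation gives 16 once then 2 forever.
  ρ ≥ 5/14.
Both must hold, so the binding constraint is Corinth's: ρ ≥ 7/16.

Corinth; ρ ≥ 7/16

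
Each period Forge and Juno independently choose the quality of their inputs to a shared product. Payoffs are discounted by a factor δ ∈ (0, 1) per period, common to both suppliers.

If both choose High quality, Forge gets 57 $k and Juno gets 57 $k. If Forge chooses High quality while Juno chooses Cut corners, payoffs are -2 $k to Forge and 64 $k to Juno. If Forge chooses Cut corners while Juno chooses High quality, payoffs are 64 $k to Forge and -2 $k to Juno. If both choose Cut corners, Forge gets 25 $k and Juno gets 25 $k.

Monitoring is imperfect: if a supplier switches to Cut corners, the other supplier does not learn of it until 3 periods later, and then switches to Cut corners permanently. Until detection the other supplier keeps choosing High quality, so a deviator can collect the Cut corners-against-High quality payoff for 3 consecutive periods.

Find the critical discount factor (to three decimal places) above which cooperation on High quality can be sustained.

0.564

The best deviation is to choose Cut corners for all 3 undetected periods, earning 64 each, then 25 forever once detected.
Deviation value: 64(1−δ^3)/(1−δ) + 25δ^3/(1−δ); cooperation value: 57/(1−δ).
IC: 57 ≥ 64(1−δ^3) + 25δ^3 = 64 − 39δ^3.
So δ^3 ≥ 7/39, giving δ ≥ (7/39)^(1/3) ≈ 0.564.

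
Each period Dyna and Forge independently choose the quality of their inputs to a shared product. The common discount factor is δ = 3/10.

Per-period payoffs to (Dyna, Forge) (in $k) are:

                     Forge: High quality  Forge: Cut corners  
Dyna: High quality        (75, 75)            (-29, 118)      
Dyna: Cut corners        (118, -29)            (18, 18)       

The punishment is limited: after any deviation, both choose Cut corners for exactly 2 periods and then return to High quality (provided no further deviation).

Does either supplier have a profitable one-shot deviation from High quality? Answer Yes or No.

Yes

Comparing payoff streams over the 3 periods until play realigns: cooperate → 75(1+δ+…+δ^2); deviate → 118 + 18(δ+…+δ^2).
Cooperation is sustained iff (75−18)(δ+…+δ^2) ≥ 118−75.
δ+…+δ^2 = 3/10·(1−(3/10)^2)/(1−3/10) = 0.3900, and (118−75)/(75−18) = 0.7544.
0.3900 < 0.7544, so cooperation is not sustainable.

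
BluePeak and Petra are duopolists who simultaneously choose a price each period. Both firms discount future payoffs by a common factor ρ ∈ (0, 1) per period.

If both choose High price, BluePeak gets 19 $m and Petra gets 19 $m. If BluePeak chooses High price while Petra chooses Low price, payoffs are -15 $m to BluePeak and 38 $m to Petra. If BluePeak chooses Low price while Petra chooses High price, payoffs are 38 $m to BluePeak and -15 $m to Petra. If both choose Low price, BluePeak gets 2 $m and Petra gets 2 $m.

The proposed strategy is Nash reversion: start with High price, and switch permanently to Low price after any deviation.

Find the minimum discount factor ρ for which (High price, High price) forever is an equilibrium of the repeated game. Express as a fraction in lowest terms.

19/(1−ρ) ≥ 38 + 2ρ/(1−ρ)
19 ≥ 38 − 36ρ
ρ ≥ 19/36.

19/36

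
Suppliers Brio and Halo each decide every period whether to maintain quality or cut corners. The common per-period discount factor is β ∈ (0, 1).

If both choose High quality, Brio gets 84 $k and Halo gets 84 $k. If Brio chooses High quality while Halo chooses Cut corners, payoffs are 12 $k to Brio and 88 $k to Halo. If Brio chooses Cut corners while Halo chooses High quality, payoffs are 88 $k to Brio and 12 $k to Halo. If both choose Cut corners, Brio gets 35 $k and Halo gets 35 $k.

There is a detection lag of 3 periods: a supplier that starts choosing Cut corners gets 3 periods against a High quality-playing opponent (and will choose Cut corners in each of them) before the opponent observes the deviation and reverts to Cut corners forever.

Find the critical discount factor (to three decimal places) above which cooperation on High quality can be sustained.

Deviating for the 3 undetected periods gains 88−84 = 4 per period over cooperation, then loses 84−35 = 49 per period forever once punishment starts.
Gain: 4(1 + β + … + β^2); loss: 49·β^3/(1−β).
No profitable deviation ⇔ 4(1−β^3) ≤ 49·β^3, i.e. β^3 ≥ 4/(4+49) = 4/53.
Hence β ≥ (4/53)^(1/3) ≈ 0.423.

0.423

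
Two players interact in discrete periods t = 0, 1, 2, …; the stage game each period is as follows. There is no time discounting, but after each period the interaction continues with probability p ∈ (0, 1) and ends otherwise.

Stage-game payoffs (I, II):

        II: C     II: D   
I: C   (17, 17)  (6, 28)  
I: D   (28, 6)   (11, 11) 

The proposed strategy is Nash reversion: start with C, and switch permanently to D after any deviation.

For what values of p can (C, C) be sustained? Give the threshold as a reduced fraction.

With no time discounting, the continuation probability p plays the role of the discount factor.
Grim-trigger IC: 17/(1−p) ≥ 28 + 11p/(1−p) ⇒ p ≥ (28−17)/(28−11) = 11/17.

11/17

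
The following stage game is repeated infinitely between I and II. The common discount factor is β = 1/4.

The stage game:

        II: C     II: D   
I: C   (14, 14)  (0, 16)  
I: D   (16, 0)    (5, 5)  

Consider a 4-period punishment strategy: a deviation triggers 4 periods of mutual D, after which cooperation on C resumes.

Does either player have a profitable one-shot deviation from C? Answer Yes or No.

IC: β+…+β^4 ≥ (16−14)/(14−5) = 2/9.
At β = 1/4: partial sum = 0.3320 ≥ 0.2222. Cooperation sustainable.

No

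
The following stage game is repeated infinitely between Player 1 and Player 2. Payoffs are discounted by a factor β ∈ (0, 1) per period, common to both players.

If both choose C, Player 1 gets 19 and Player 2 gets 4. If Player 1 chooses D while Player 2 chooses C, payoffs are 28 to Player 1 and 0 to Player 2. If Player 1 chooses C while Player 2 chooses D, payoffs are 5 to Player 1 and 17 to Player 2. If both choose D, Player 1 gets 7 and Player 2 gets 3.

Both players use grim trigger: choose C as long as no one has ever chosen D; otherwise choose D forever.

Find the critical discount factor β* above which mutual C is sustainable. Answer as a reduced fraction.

Player 1: cooperation gives 19 each period; deviation gives 28 once then 7 forever.
  19/(1−β) ≥ 28 + 7β/(1−β) ⇒ β ≥ 9/21 = 3/7.
Player 2: cooperation gives 4 each period; deviation gives 17 once then 3 forever.
  β ≥ 13/14.
Both must hold, so the binding constraint is Player 2's: β ≥ 13/14.

13/14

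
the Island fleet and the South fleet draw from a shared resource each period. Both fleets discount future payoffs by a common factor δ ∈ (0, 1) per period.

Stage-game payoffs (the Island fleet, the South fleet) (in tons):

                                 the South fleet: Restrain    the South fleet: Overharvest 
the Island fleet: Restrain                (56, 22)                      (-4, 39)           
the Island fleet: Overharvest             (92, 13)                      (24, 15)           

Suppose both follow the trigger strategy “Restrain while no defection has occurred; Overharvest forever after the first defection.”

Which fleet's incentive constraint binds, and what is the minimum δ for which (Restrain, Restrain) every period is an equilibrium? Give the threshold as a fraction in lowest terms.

the Island fleet: cooperation gives 56 each period; deviation gives 92 once then 24 forever.
  56/(1−δ) ≥ 92 + 24δ/(1−δ) ⇒ δ ≥ 36/68 = 9/17.
the South fleet: cooperation gives 22 each period; deviation gives 39 once then 15 forever.
  δ ≥ 17/24.
Both must hold, so the binding constraint is the South fleet's: δ ≥ 17/24.

the South fleet; δ ≥ 17/24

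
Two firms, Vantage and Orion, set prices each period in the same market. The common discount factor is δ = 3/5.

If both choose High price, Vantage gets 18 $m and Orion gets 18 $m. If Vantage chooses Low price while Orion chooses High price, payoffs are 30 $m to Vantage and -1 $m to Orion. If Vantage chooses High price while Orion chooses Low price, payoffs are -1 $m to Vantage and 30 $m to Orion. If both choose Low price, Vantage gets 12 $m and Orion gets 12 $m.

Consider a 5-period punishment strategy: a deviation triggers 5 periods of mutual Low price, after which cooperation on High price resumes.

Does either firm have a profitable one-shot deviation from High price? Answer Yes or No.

A one-shot deviation gives 30 now, then 12 for 5 periods, then back to 18.
Gain from deviating: (30−18) today; loss: (18−12) in each of the next 5 periods.
No-deviation condition: (18−12)(δ+…+δ^5) ≥ 30−18, i.e. δ+…+δ^5 ≥ 2.
At δ = 3/5: δ+…+δ^5 = 1.3834 < 2.0000.
So cooperation is not sustainable.

Yes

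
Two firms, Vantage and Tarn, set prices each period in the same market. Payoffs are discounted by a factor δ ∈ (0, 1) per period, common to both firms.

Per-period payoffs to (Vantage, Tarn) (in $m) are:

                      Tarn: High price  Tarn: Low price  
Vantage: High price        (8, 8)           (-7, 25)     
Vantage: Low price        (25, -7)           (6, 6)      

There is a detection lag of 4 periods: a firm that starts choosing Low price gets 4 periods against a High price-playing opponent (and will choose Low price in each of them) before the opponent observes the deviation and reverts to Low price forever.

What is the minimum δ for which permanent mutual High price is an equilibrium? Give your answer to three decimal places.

The best deviation is to choose Low price for all 4 undetected periods, earning 25 each, then 6 forever once detected.
Deviation value: 25(1−δ^4)/(1−δ) + 6δ^4/(1−δ); cooperation value: 8/(1−δ).
IC: 8 ≥ 25(1−δ^4) + 6δ^4 = 25 − 19δ^4.
So δ^4 ≥ 17/19, giving δ ≥ (17/19)^(1/4) ≈ 0.973.

0.973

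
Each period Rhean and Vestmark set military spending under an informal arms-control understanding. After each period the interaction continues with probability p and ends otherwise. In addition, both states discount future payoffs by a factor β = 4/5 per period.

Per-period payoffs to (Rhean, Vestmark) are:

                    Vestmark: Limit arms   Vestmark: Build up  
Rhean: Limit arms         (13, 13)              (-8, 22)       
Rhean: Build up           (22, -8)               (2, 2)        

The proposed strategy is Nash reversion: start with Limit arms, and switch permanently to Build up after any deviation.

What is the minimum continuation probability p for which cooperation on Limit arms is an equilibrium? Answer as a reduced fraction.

9/16

With continuation probability p and discount β, the effective per-period discount factor is βp.
Grim-trigger IC: βp ≥ (22−13)/(22−2) = 9/20.
So p ≥ (9/20)/(4/5) = 9/16.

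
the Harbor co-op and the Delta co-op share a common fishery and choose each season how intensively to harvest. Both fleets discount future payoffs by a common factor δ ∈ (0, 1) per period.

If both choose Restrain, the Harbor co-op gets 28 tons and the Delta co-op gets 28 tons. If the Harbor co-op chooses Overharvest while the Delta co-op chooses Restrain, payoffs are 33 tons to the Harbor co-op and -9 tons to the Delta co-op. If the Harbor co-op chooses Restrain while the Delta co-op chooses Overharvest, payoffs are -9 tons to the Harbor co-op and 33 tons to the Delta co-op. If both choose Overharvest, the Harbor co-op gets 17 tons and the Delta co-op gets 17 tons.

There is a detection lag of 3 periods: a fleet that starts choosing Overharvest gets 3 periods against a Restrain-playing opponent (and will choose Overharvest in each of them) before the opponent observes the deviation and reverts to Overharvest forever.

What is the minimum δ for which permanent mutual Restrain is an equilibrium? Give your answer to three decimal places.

The best deviation is to choose Overharvest for all 3 undetected periods, earning 33 each, then 17 forever once detected.
Deviation value: 33(1−δ^3)/(1−δ) + 17δ^3/(1−δ); cooperation value: 28/(1−δ).
IC: 28 ≥ 33(1−δ^3) + 17δ^3 = 33 − 16δ^3.
So δ^3 ≥ 5/16, giving δ ≥ (5/16)^(1/3) ≈ 0.679.

0.679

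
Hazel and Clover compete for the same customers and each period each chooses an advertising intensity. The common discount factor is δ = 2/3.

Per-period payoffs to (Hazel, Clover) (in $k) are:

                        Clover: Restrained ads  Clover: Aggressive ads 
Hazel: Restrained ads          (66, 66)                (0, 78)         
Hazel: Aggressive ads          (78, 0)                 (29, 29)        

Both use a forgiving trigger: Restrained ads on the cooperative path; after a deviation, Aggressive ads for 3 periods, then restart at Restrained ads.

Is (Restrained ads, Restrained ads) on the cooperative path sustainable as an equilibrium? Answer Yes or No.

Yes

IC: δ+…+δ^3 ≥ (78−66)/(66−29) = 12/37.
At δ = 2/3: partial sum = 1.4074 ≥ 0.3243. Cooperation sustainable.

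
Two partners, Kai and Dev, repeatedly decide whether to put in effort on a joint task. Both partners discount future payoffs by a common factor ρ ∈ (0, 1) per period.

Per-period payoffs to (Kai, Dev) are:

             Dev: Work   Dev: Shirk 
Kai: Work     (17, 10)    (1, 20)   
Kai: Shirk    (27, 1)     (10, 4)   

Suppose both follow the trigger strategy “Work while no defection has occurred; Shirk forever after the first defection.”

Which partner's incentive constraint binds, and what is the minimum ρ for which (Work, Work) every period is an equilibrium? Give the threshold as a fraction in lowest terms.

Dev; ρ ≥ 5/8

For Kai: deviation gain 27−17 = 10, per-period punishment loss 17−10 = 7. IC gives ρ ≥ 10/17.
For Dev: gain 10, loss 6 per period, so ρ ≥ 10/16 = 5/8.
The tighter constraint is Dev's, so cooperation needs ρ ≥ 5/8.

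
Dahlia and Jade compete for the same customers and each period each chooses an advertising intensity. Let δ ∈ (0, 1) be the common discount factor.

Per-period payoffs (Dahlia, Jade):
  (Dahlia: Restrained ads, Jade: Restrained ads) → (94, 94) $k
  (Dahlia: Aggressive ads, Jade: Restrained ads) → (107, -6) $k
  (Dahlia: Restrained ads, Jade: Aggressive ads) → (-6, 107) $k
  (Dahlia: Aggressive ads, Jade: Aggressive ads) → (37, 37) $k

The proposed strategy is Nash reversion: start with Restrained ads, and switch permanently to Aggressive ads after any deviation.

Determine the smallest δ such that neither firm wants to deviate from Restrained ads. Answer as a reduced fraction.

One-period gain from deviating is 107 − 94 = 13. The loss is 94 − 37 = 57 in every subsequent period, with present value 57·δ/(1−δ).
Deviation is unprofitable when 57·δ/(1−δ) ≥ 13, i.e. δ/(1−δ) ≥ 13/57.
Equivalently δ ≥ 13/(13+57) = 13/70.

13/70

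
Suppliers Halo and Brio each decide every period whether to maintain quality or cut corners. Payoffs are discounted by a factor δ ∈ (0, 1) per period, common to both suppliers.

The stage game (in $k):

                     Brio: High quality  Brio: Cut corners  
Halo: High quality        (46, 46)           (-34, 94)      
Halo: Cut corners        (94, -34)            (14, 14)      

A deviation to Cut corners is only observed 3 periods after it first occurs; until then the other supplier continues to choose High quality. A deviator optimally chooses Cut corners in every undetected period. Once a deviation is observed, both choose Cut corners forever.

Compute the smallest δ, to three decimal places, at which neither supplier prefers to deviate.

The best deviation is to choose Cut corners for all 3 undetected periods, earning 94 each, then 14 forever once detected.
Deviation value: 94(1−δ^3)/(1−δ) + 14δ^3/(1−δ); cooperation value: 46/(1−δ).
IC: 46 ≥ 94(1−δ^3) + 14δ^3 = 94 − 80δ^3.
So δ^3 ≥ 48/80 = 3/5, giving δ ≥ (3/5)^(1/3) ≈ 0.843.

0.843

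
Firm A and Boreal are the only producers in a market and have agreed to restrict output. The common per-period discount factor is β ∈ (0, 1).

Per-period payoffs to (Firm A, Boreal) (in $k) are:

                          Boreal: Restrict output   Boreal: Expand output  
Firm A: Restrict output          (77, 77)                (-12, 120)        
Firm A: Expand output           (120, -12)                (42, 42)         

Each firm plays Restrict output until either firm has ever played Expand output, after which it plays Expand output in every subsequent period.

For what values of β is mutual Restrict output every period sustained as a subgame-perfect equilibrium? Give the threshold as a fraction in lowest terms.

77/(1−β) ≥ 120 + 42β/(1−β)
77 ≥ 120 − 78β
β ≥ 43/78.

43/78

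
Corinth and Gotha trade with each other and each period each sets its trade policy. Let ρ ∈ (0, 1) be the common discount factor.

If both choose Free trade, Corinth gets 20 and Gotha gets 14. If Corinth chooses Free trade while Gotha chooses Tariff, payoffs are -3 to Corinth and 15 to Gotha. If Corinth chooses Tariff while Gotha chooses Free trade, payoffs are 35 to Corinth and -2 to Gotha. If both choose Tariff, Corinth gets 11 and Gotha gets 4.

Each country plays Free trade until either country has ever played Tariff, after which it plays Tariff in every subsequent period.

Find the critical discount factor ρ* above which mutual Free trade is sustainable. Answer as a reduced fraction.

5/8

Corinth: cooperation gives 20 each period; deviation gives 35 once then 11 forever.
  20/(1−ρ) ≥ 35 + 11ρ/(1−ρ) ⇒ ρ ≥ 15/24 = 5/8.
Gotha: cooperation gives 14 each period; deviation gives 15 once then 4 forever.
  ρ ≥ 1/11.
Both must hold, so the binding constraint is Corinth's: ρ ≥ 5/8.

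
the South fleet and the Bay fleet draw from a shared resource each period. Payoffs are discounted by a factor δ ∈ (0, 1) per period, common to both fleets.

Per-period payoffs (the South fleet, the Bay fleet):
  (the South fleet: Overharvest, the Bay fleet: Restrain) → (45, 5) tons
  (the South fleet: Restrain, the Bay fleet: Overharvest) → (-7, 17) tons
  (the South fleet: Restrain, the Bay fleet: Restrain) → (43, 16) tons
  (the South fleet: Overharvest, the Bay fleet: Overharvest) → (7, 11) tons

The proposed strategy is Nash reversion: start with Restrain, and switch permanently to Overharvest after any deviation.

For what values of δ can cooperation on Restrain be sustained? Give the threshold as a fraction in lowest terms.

the South fleet: cooperation gives 43 each period; deviation gives 45 once then 7 forever.
  43/(1−δ) ≥ 45 + 7δ/(1−δ) ⇒ δ ≥ 2/38 = 1/19.
the Bay fleet: cooperation gives 16 each period; deviation gives 17 once then 11 forever.
  δ ≥ 1/6.
Both must hold, so the binding constraint is the Bay fleet's: δ ≥ 1/6.

1/6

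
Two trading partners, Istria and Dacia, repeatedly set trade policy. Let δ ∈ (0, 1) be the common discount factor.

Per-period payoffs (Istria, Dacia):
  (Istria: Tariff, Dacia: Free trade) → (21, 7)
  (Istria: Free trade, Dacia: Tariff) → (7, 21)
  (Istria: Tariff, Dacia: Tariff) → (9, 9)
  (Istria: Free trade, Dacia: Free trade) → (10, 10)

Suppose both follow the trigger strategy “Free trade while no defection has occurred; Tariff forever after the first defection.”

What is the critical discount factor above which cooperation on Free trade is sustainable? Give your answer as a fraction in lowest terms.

11/12

Under grim trigger the critical discount factor is (T−C)/(T−P) with T = 21, C = 10, P = 9.
δ* = (21−10)/(21−9) = 11/12.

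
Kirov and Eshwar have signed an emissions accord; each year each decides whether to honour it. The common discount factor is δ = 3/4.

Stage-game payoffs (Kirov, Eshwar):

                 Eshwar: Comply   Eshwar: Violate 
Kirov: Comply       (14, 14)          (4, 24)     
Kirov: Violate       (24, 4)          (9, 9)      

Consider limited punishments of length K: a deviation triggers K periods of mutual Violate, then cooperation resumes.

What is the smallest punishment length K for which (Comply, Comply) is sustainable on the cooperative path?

No profitable deviation requires (14−9)(δ+…+δ^K) ≥ 24−14, i.e. δ+…+δ^K ≥ 2 ≈ 2.0000.
With δ = 3/4, the partial sums are K=1: 0.7500, K=2: 1.3125, K=3: 1.7344, K=4: 2.0508.
K = 4 is the first length at which the sum reaches 2.0000.

4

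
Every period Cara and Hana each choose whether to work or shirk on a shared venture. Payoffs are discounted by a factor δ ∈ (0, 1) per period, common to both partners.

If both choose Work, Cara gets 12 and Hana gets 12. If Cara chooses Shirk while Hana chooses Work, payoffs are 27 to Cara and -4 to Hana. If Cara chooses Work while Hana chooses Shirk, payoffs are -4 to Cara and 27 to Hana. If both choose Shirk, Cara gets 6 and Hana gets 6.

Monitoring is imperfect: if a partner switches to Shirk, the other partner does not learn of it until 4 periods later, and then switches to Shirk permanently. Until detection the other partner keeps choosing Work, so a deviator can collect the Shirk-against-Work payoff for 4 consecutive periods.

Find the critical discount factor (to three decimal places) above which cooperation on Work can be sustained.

0.919

Deviating for the 4 undetected periods gains 27−12 = 15 per period over cooperation, then loses 12−6 = 6 per period forever once punishment starts.
Gain: 15(1 + δ + … + δ^3); loss: 6·δ^4/(1−δ).
No profitable deviation ⇔ 15(1−δ^4) ≤ 6·δ^4, i.e. δ^4 ≥ 15/(15+6) = 5/7.
Hence δ ≥ (5/7)^(1/4) ≈ 0.919.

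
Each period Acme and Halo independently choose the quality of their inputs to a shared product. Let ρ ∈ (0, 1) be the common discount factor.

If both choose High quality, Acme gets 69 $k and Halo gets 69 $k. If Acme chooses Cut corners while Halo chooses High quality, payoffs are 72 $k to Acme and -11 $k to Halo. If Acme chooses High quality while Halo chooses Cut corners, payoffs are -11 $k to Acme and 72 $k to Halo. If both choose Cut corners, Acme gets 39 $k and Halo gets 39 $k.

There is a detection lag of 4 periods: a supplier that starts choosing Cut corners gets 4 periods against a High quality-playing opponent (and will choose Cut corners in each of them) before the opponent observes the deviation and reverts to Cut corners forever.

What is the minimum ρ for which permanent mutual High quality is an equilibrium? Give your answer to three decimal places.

The best deviation is to choose Cut corners for all 4 undetected periods, earning 72 each, then 39 forever once detected.
Deviation value: 72(1−ρ^4)/(1−ρ) + 39ρ^4/(1−ρ); cooperation value: 69/(1−ρ).
IC: 69 ≥ 72(1−ρ^4) + 39ρ^4 = 72 − 33ρ^4.
So ρ^4 ≥ 3/33 = 1/11, giving ρ ≥ (1/11)^(1/4) ≈ 0.549.

0.549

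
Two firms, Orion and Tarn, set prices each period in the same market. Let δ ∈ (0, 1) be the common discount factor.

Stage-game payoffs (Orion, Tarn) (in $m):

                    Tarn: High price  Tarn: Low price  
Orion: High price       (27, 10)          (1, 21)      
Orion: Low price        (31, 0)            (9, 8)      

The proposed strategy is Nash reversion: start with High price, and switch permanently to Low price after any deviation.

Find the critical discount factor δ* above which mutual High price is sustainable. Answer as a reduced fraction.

Orion's threshold: (31−27)/(31−9) = 2/11.
Tarn's threshold: (21−10)/(21−8) = 11/13.
2/11 < 11/13, so Tarn binds and δ* = 11/13.

11/13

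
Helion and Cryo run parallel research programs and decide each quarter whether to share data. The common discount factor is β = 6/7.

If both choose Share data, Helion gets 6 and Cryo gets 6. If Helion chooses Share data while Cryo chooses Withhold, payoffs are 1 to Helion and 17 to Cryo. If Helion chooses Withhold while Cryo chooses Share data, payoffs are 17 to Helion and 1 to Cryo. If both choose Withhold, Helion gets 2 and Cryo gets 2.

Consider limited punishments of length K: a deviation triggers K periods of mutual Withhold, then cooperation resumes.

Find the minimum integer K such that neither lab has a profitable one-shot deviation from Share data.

4

No profitable deviation requires (6−2)(β+…+β^K) ≥ 17−6, i.e. β+…+β^K ≥ 11/4 ≈ 2.7500.
With β = 6/7, the partial sums are K=1: 0.8571, K=2: 1.5918, K=3: 2.2216, K=4: 2.7613.
K = 4 is the first length at which the sum reaches 2.7500.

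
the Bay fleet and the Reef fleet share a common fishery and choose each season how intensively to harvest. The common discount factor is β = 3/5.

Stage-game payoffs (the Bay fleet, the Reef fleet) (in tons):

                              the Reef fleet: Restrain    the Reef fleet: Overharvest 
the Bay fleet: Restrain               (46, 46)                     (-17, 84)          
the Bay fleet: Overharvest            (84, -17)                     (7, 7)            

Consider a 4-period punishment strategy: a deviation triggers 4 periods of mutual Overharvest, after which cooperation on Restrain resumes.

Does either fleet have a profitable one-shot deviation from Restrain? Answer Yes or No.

No

A one-shot deviation gives 84 now, then 7 for 4 periods, then back to 46.
Gain from deviating: (84−46) today; loss: (46−7) in each of the next 4 periods.
No-deviation condition: (46−7)(β+…+β^4) ≥ 84−46, i.e. β+…+β^4 ≥ 38/39.
At β = 3/5: β+…+β^4 = 1.3056 ≥ 0.9744.
So cooperation is sustainable.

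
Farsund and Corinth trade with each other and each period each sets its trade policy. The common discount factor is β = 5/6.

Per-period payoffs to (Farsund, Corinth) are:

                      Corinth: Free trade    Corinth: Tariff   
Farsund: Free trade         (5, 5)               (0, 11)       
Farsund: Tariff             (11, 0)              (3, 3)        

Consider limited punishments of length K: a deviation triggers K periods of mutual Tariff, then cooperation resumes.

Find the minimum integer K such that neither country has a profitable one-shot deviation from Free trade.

6

No profitable deviation requires (5−3)(β+…+β^K) ≥ 11−5, i.e. β+…+β^K ≥ 3 ≈ 3.0000.
With β = 5/6, the partial sums are K=1: 0.8333, K=2: 1.5278, K=3: 2.1065, K=4: 2.5887, K=5: 2.9906, K=6: 3.3255.
K = 6 is the first length at which the sum reaches 3.0000.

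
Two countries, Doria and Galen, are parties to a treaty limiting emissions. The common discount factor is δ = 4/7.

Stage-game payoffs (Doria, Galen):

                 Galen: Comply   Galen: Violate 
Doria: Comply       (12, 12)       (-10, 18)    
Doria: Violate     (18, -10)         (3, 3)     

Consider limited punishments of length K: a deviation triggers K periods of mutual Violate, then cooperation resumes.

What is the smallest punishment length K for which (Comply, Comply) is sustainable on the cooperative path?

IC: δ(1−δ^K)/(1−δ) ≥ (18−12)/(12−3) = 2/3.
With δ = 4/7: need 1 − δ^K ≥ 2/3·(1−4/7)/(4/7), i.e. δ^K ≤ 0.5000.
Since (4/7)^1 = 0.5714 and (4/7)^2 = 0.3265, the smallest such K is 2.

2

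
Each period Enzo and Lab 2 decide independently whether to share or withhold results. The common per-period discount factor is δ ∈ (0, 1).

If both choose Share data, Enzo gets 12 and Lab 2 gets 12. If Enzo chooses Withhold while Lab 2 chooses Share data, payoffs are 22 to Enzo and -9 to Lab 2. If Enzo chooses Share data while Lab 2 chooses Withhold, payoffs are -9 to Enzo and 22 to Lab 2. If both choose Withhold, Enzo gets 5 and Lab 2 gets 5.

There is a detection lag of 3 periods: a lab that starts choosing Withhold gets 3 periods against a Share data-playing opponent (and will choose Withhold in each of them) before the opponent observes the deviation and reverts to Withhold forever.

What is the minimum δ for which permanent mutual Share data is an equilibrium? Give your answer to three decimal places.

0.838

Deviating for the 3 undetected periods gains 22−12 = 10 per period over cooperation, then loses 12−5 = 7 per period forever once punishment starts.
Gain: 10(1 + δ + … + δ^2); loss: 7·δ^3/(1−δ).
No profitable deviation ⇔ 10(1−δ^3) ≤ 7·δ^3, i.e. δ^3 ≥ 10/(10+7) = 10/17.
Hence δ ≥ (10/17)^(1/3) ≈ 0.838.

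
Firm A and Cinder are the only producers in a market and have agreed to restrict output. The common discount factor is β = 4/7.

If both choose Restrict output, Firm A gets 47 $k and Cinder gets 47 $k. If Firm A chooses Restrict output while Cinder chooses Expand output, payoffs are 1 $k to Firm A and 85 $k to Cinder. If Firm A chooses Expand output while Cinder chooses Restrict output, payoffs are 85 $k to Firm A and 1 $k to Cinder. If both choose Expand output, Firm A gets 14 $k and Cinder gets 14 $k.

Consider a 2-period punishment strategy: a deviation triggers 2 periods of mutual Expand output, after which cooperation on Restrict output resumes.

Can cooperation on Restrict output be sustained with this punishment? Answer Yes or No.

No

Comparing payoff streams over the 3 periods until play realigns: cooperate → 47(1+β+…+β^2); deviate → 85 + 14(β+…+β^2).
Cooperation is sustained iff (47−14)(β+…+β^2) ≥ 85−47.
β+…+β^2 = 4/7·(1−(4/7)^2)/(1−4/7) = 0.8980, and (85−47)/(47−14) = 1.1515.
0.8980 < 1.1515, so cooperation is not sustainable.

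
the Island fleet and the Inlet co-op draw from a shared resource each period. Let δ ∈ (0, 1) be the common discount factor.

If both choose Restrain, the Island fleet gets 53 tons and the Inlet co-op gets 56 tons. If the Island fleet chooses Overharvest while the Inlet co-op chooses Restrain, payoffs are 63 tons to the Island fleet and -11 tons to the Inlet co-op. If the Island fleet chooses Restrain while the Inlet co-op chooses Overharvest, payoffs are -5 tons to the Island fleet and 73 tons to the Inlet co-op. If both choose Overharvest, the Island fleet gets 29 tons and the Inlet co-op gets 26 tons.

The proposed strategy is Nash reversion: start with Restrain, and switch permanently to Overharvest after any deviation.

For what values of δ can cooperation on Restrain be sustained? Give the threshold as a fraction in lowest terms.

For the Island fleet: deviation gain 63−53 = 10, per-period punishment loss 53−29 = 24. IC gives δ ≥ 10/34 = 5/17.
For the Inlet co-op: gain 17, loss 30 per period, so δ ≥ 17/47.
The tighter constraint is the Inlet co-op's, so cooperation needs δ ≥ 17/47.

17/47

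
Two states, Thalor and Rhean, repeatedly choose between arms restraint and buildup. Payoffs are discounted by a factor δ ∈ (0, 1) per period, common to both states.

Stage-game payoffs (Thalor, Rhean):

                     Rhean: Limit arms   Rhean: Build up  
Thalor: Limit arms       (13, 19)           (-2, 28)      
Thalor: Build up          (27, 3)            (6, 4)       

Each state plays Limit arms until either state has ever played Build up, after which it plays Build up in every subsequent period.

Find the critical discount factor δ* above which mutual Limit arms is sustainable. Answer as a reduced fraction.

Thalor's threshold: (27−13)/(27−6) = 2/3.
Rhean's threshold: (28−19)/(28−4) = 3/8.
2/3 > 3/8, so Thalor binds and δ* = 2/3.

2/3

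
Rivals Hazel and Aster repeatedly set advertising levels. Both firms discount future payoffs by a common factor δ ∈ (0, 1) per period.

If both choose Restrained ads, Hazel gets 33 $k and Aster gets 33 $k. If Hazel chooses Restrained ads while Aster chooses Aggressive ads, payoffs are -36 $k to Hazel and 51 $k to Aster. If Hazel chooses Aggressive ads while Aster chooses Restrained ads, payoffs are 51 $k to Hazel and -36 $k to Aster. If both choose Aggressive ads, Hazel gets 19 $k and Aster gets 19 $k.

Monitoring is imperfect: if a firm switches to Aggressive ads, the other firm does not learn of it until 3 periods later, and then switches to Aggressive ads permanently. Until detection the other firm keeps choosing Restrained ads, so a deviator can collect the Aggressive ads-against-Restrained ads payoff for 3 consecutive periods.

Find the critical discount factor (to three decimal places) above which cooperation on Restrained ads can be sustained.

The best deviation is to choose Aggressive ads for all 3 undetected periods, earning 51 each, then 19 forever once detected.
Deviation value: 51(1−δ^3)/(1−δ) + 19δ^3/(1−δ); cooperation value: 33/(1−δ).
IC: 33 ≥ 51(1−δ^3) + 19δ^3 = 51 − 32δ^3.
So δ^3 ≥ 18/32 = 9/16, giving δ ≥ (9/16)^(1/3) ≈ 0.825.

0.825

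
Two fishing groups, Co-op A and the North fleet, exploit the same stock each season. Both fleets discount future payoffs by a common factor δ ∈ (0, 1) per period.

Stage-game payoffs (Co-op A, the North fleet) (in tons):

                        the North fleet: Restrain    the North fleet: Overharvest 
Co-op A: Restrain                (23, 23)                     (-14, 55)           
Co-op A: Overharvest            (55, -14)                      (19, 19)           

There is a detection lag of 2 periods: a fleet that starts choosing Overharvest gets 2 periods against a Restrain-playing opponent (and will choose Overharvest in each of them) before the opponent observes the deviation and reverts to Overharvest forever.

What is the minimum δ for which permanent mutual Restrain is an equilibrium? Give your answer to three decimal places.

A deviator earns 55 for 2 periods, then 19 forever; cooperating earns 23 forever. Multiplying the IC by (1−δ):
23 ≥ 55(1−δ^2) + 19δ^2, so 36·δ^2 ≥ 32 and δ^2 ≥ 8/9.
δ ≥ (8/9)^(1/2) ≈ 0.943.

0.943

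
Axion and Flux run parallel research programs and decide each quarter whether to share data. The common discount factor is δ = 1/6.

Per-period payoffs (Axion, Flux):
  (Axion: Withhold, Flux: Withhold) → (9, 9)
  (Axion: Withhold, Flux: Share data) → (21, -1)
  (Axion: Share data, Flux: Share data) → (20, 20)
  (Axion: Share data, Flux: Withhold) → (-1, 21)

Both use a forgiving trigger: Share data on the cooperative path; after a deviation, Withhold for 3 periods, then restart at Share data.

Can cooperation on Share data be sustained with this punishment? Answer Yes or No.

A one-shot deviation gives 21 now, then 9 for 3 periods, then back to 20.
Gain from deviating: (21−20) today; loss: (20−9) in each of the next 3 periods.
No-deviation condition: (20−9)(δ+…+δ^3) ≥ 21−20, i.e. δ+…+δ^3 ≥ 1/11.
At δ = 1/6: δ+…+δ^3 = 0.1991 ≥ 0.0909.
So cooperation is sustainable.

Yes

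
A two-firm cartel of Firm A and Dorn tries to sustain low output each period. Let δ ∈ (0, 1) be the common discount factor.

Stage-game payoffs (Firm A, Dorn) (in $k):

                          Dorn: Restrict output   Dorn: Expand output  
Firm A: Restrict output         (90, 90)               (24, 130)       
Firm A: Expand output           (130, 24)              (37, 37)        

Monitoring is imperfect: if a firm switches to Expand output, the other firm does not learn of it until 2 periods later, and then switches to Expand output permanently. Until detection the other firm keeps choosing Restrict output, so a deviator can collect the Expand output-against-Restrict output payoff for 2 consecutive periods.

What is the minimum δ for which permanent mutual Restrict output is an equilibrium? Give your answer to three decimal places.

Deviating for the 2 undetected periods gains 130−90 = 40 per period over cooperation, then loses 90−37 = 53 per period forever once punishment starts.
Gain: 40(1 + δ + … + δ^1); loss: 53·δ^2/(1−δ).
No profitable deviation ⇔ 40(1−δ^2) ≤ 53·δ^2, i.e. δ^2 ≥ 40/(40+53) = 40/93.
Hence δ ≥ (40/93)^(1/2) ≈ 0.656.

0.656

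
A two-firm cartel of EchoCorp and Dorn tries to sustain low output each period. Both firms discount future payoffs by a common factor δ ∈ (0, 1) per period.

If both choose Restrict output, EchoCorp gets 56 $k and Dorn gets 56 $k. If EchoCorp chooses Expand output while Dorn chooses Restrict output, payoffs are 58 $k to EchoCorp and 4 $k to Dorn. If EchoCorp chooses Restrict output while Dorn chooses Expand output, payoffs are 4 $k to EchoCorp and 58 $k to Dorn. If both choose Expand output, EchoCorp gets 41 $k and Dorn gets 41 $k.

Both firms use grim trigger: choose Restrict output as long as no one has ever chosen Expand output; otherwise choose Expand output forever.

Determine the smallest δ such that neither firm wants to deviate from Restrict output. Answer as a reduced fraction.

56/(1−δ) ≥ 58 + 41δ/(1−δ)
56 ≥ 58 − 17δ
δ ≥ 2/17.

2/17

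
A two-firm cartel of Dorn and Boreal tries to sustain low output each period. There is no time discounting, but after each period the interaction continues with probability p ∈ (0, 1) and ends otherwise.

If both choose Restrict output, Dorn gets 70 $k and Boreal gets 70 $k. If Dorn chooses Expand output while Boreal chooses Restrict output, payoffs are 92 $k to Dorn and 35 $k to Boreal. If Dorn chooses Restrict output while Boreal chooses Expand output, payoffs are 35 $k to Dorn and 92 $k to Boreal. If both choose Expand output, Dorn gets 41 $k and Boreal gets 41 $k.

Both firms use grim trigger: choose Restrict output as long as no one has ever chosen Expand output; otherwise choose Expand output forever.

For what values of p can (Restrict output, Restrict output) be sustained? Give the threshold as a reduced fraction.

With no time discounting, the continuation probability p plays the role of the discount factor.
Grim-trigger IC: 70/(1−p) ≥ 92 + 41p/(1−p) ⇒ p ≥ (92−70)/(92−41) = 22/51.

22/51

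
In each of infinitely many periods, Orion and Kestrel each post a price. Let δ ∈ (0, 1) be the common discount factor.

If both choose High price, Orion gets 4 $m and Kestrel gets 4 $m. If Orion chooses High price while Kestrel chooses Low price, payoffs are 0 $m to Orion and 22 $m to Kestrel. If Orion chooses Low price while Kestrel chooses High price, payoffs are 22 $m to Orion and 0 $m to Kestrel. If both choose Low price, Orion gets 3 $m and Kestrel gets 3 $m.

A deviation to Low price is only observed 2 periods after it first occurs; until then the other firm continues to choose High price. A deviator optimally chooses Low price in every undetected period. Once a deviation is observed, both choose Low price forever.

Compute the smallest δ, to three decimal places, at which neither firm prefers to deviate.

A deviator earns 22 for 2 periods, then 3 forever; cooperating earns 4 forever. Multiplying the IC by (1−δ):
4 ≥ 22(1−δ^2) + 3δ^2, so 19·δ^2 ≥ 18 and δ^2 ≥ 18/19.
δ ≥ (18/19)^(1/2) ≈ 0.973.

0.973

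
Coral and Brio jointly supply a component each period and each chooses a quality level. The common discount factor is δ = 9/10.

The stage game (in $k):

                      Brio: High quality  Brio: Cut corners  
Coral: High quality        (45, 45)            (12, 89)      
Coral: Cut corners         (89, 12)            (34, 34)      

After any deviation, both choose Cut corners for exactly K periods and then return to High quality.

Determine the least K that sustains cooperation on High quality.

6

IC: δ(1−δ^K)/(1−δ) ≥ (89−45)/(45−34) = 4.
With δ = 9/10: need 1 − δ^K ≥ 4·(1−9/10)/(9/10), i.e. δ^K ≤ 0.5556.
Since (9/10)^5 = 0.5905 and (9/10)^6 = 0.5314, the smallest such K is 6.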